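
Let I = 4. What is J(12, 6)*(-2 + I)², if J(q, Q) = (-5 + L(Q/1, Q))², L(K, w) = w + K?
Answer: 196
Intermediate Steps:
L(K, w) = K + w
J(q, Q) = (-5 + 2*Q)² (J(q, Q) = (-5 + (Q/1 + Q))² = (-5 + (Q*1 + Q))² = (-5 + (Q + Q))² = (-5 + 2*Q)²)
J(12, 6)*(-2 + I)² = (-5 + 2*6)²*(-2 + 4)² = (-5 + 12)²*2² = 7²*4 = 49*4 = 196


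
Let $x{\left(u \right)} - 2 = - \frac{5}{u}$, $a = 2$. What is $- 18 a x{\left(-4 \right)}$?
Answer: $-117$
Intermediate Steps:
$x{\left(u \right)} = 2 - \frac{5}{u}$
$- 18 a x{\left(-4 \right)} = \left(-18\right) 2 \left(2 - \frac{5}{-4}\right) = - 36 \left(2 - - \frac{5}{4}\right) = - 36 \left(2 + \frac{5}{4}\right) = \left(-36\right) \frac{13}{4} = -117$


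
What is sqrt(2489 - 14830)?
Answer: I*sqrt(12341) ≈ 111.09*I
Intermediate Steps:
sqrt(2489 - 14830) = sqrt(-12341) = I*sqrt(12341)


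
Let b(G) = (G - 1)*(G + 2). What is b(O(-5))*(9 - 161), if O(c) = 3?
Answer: -1520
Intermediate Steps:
b(G) = (-1 + G)*(2 + G)
b(O(-5))*(9 - 161) = (-2 + 3 + 3**2)*(9 - 161) = (-2 + 3 + 9)*(-152) = 10*(-152) = -1520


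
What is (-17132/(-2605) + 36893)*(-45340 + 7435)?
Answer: -728711472657/521 ≈ -1.3987e+9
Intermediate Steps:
(-17132/(-2605) + 36893)*(-45340 + 7435) = (-17132*(-1/2605) + 36893)*(-37905) = (17132/2605 + 36893)*(-37905) = (96123397/2605)*(-37905) = -728711472657/521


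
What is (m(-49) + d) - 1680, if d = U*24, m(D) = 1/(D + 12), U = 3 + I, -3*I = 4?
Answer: -60681/37 ≈ -1640.0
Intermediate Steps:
I = -4/3 (I = -⅓*4 = -4/3 ≈ -1.3333)
U = 5/3 (U = 3 - 4/3 = 5/3 ≈ 1.6667)
m(D) = 1/(12 + D)
d = 40 (d = (5/3)*24 = 40)
(m(-49) + d) - 1680 = (1/(12 - 49) + 40) - 1680 = (1/(-37) + 40) - 1680 = (-1/37 + 40) - 1680 = 1479/37 - 1680 = -60681/37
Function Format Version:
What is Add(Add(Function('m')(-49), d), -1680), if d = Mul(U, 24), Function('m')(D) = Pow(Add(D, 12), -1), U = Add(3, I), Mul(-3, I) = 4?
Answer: Rational(-60681, 37) ≈ -1640.0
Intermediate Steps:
I = Rational(-4, 3) (I = Mul(Rational(-1, 3), 4) = Rational(-4, 3) ≈ -1.3333)
U = Rational(5, 3) (U = Add(3, Rational(-4, 3)) = Rational(5, 3) ≈ 1.6667)
Function('m')(D) = Pow(Add(12, D), -1)
d = 40 (d = Mul(Rational(5, 3), 24) = 40)
Add(Add(Function('m')(-49), d), -1680) = Add(Add(Pow(Add(12, -49), -1), 40), -1680) = Add(Add(Pow(-37, -1), 40), -1680) = Add(Add(Rational(-1, 37), 40), -1680) = Add(Rational(1479, 37), -1680) = Rational(-60681, 37)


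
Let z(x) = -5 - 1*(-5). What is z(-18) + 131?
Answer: 131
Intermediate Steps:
z(x) = 0 (z(x) = -5 + 5 = 0)
z(-18) + 131 = 0 + 131 = 131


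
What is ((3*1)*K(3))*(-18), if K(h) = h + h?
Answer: -324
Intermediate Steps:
K(h) = 2*h
((3*1)*K(3))*(-18) = ((3*1)*(2*3))*(-18) = (3*6)*(-18) = 18*(-18) = -324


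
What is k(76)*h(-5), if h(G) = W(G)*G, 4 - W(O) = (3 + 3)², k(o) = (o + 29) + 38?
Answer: 22880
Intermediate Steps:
k(o) = 67 + o (k(o) = (29 + o) + 38 = 67 + o)
W(O) = -32 (W(O) = 4 - (3 + 3)² = 4 - 1*6² = 4 - 1*36 = 4 - 36 = -32)
h(G) = -32*G
k(76)*h(-5) = (67 + 76)*(-32*(-5)) = 143*160 = 22880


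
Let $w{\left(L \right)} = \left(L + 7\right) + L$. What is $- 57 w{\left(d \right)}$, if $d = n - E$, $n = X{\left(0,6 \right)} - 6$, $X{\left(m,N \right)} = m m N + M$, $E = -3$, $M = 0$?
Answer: $-57$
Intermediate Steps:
$X{\left(m,N \right)} = N m^{2}$ ($X{\left(m,N \right)} = m m N + 0 = m^{2} N + 0 = N m^{2} + 0 = N m^{2}$)
$n = -6$ ($n = 6 \cdot 0^{2} - 6 = 6 \cdot 0 - 6 = 0 - 6 = -6$)
$d = -3$ ($d = -6 - -3 = -6 + 3 = -3$)
$w{\left(L \right)} = 7 + 2 L$ ($w{\left(L \right)} = \left(7 + L\right) + L = 7 + 2 L$)
$- 57 w{\left(d \right)} = - 57 \left(7 + 2 \left(-3\right)\right) = - 57 \left(7 - 6\right) = \left(-57\right) 1 = -57$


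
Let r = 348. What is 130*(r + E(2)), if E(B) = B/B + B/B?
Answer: 45500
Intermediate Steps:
E(B) = 2 (E(B) = 1 + 1 = 2)
130*(r + E(2)) = 130*(348 + 2) = 130*350 = 45500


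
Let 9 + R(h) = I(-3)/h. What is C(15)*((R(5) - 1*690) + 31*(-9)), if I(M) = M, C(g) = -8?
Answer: 39144/5 ≈ 7828.8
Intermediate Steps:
R(h) = -9 - 3/h
C(15)*((R(5) - 1*690) + 31*(-9)) = -8*(((-9 - 3/5) - 1*690) + 31*(-9)) = -8*(((-9 - 3*1/5) - 690) - 279) = -8*(((-9 - 3/5) - 690) - 279) = -8*((-48/5 - 690) - 279) = -8*(-3498/5 - 279) = -8*(-4893/5) = 39144/5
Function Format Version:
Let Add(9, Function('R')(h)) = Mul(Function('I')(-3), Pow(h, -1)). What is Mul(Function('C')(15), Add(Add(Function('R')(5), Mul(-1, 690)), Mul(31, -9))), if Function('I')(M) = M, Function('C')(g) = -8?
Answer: Rational(39144, 5) ≈ 7828.8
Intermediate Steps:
Function('R')(h) = Add(-9, Mul(-3, Pow(h, -1)))
Mul(Function('C')(15), Add(Add(Function('R')(5), Mul(-1, 690)), Mul(31, -9))) = Mul(-8, Add(Add(Add(-9, Mul(-3, Pow(5, -1))), Mul(-1, 690)), Mul(31, -9))) = Mul(-8, Add(Add(Add(-9, Mul(-3, Rational(1, 5))), -690), -279)) = Mul(-8, Add(Add(Add(-9, Rational(-3, 5)), -690), -279)) = Mul(-8, Add(Add(Rational(-48, 5), -690), -279)) = Mul(-8, Add(Rational(-3498, 5), -279)) = Mul(-8, Rational(-4893, 5)) = Rational(39144, 5)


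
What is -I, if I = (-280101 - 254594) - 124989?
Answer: 659684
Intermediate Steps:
I = -659684 (I = -534695 - 124989 = -659684)
-I = -1*(-659684) = 659684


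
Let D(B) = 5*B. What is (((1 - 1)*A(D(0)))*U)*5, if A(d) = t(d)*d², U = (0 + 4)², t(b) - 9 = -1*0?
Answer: 0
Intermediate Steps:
t(b) = 9 (t(b) = 9 - 1*0 = 9 + 0 = 9)
U = 16 (U = 4² = 16)
A(d) = 9*d²
(((1 - 1)*A(D(0)))*U)*5 = (((1 - 1)*(9*(5*0)²))*16)*5 = ((0*(9*0²))*16)*5 = ((0*(9*0))*16)*5 = ((0*0)*16)*5 = (0*16)*5 = 0*5 = 0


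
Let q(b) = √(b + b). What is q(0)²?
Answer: 0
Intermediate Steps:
q(b) = √2*√b (q(b) = √(2*b) = √2*√b)
q(0)² = (√2*√0)² = (√2*0)² = 0² = 0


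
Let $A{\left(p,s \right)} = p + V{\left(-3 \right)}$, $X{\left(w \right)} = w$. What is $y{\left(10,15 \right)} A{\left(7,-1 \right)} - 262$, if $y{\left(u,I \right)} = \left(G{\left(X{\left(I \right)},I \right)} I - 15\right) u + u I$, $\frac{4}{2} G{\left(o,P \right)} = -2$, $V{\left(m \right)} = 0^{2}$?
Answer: $-1312$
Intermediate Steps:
$V{\left(m \right)} = 0$
$G{\left(o,P \right)} = -1$ ($G{\left(o,P \right)} = \frac{1}{2} \left(-2\right) = -1$)
$A{\left(p,s \right)} = p$ ($A{\left(p,s \right)} = p + 0 = p$)
$y{\left(u,I \right)} = I u + u \left(-15 - I\right)$ ($y{\left(u,I \right)} = \left(- I - 15\right) u + u I = \left(-15 - I\right) u + I u = u \left(-15 - I\right) + I u = I u + u \left(-15 - I\right)$)
$y{\left(10,15 \right)} A{\left(7,-1 \right)} - 262 = \left(-15\right) 10 \cdot 7 - 262 = \left(-150\right) 7 - 262 = -1050 - 262 = -1312$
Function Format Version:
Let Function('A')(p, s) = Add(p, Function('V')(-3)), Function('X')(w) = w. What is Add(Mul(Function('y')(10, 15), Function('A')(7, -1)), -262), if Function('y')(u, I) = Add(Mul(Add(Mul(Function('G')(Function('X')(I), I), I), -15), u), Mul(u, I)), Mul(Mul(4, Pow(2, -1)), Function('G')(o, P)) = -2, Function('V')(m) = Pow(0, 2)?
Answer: -1312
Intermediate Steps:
Function('V')(m) = 0
Function('G')(o, P) = -1 (Function('G')(o, P) = Mul(Rational(1, 2), -2) = -1)
Function('A')(p, s) = p (Function('A')(p, s) = Add(p, 0) = p)
Function('y')(u, I) = Add(Mul(I, u), Mul(u, Add(-15, Mul(-1, I)))) (Function('y')(u, I) = Add(Mul(Add(Mul(-1, I), -15), u), Mul(u, I)) = Add(Mul(Add(-15, Mul(-1, I)), u), Mul(I, u)) = Add(Mul(u, Add(-15, Mul(-1, I))), Mul(I, u)) = Add(Mul(I, u), Mul(u, Add(-15, Mul(-1, I)))))
Add(Mul(Function('y')(10, 15), Function('A')(7, -1)), -262) = Add(Mul(Mul(-15, 10), 7), -262) = Add(Mul(-150, 7), -262) = Add(-1050, -262) = -1312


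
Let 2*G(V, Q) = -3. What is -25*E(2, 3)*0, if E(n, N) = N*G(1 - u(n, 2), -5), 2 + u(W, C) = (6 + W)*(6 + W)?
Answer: 0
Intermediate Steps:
u(W, C) = -2 + (6 + W)**2 (u(W, C) = -2 + (6 + W)*(6 + W) = -2 + (6 + W)**2)
G(V, Q) = -3/2 (G(V, Q) = (1/2)*(-3) = -3/2)
E(n, N) = -3*N/2 (E(n, N) = N*(-3/2) = -3*N/2)
-25*E(2, 3)*0 = -(-75)*3/2*0 = -25*(-9/2)*0 = (225/2)*0 = 0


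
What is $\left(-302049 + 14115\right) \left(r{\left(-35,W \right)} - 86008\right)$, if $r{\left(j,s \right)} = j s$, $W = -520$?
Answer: $19524228672$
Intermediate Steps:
$\left(-302049 + 14115\right) \left(r{\left(-35,W \right)} - 86008\right) = \left(-302049 + 14115\right) \left(\left(-35\right) \left(-520\right) - 86008\right) = - 287934 \left(18200 - 86008\right) = \left(-287934\right) \left(-67808\right) = 19524228672$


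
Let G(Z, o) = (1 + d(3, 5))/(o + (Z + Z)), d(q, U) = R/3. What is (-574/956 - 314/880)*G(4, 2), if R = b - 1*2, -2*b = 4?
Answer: 100663/3154800 ≈ 0.031908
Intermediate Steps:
b = -2 (b = -½*4 = -2)
R = -4 (R = -2 - 1*2 = -2 - 2 = -4)
d(q, U) = -4/3
G(Z, o) = -1/(3*(o + 2*Z)) (G(Z, o) = (1 - 4/3)/(o + (Z + Z)) = -1/(3*(o + 2*Z)))
(-574/956 - 314/880)*G(4, 2) = (-574/956 - 314/880)*(-1/(3*2 + 6*4)) = (-574*1/956 - 314*1/880)*(-1/(6 + 24)) = (-287/478 - 157/440)*(-1/30) = -(-100663)/(105160*30) = -100663/105160*(-1/30) = 100663/3154800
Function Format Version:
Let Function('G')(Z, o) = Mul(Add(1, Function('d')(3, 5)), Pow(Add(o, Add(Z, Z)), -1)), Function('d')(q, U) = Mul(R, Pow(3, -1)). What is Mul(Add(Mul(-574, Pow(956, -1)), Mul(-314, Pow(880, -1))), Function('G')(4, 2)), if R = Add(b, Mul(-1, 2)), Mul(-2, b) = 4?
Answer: Rational(100663, 3154800) ≈ 0.031908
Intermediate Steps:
b = -2 (b = Mul(Rational(-1, 2), 4) = -2)
R = -4 (R = Add(-2, Mul(-1, 2)) = Add(-2, -2) = -4)
Function('d')(q, U) = Rational(-4, 3) (Function('d')(q, U) = Mul(-4, Pow(3, -1)) = Mul(-4, Rational(1, 3)) = Rational(-4, 3))
Function('G')(Z, o) = Mul(Rational(-1, 3), Pow(Add(o, Mul(2, Z)), -1)) (Function('G')(Z, o) = Mul(Add(1, Rational(-4, 3)), Pow(Add(o, Add(Z, Z)), -1)) = Mul(Rational(-1, 3), Pow(Add(o, Mul(2, Z)), -1)))
Mul(Add(Mul(-574, Pow(956, -1)), Mul(-314, Pow(880, -1))), Function('G')(4, 2)) = Mul(Add(Mul(-574, Pow(956, -1)), Mul(-314, Pow(880, -1))), Mul(-1, Pow(Add(Mul(3, 2), Mul(6, 4)), -1))) = Mul(Add(Mul(-574, Rational(1, 956)), Mul(-314, Rational(1, 880))), Mul(-1, Pow(Add(6, 24), -1))) = Mul(Add(Rational(-287, 478), Rational(-157, 440)), Mul(-1, Pow(30, -1))) = Mul(Rational(-100663, 105160), Mul(-1, Rational(1, 30))) = Mul(Rational(-100663, 105160), Rational(-1, 30)) = Rational(100663, 3154800)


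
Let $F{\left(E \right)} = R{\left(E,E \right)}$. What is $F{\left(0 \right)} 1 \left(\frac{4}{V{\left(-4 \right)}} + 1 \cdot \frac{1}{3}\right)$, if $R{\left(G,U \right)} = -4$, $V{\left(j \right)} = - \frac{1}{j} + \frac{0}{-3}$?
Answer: $- \frac{196}{3} \approx -65.333$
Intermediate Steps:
$V{\left(j \right)} = - \frac{1}{j}$ ($V{\left(j \right)} = - \frac{1}{j} + 0 \left(- \frac{1}{3}\right) = - \frac{1}{j} + 0 = - \frac{1}{j}$)
$F{\left(E \right)} = -4$
$F{\left(0 \right)} 1 \left(\frac{4}{V{\left(-4 \right)}} + 1 \cdot \frac{1}{3}\right) = \left(-4\right) 1 \left(\frac{4}{\left(-1\right) \frac{1}{-4}} + 1 \cdot \frac{1}{3}\right) = - 4 \left(\frac{4}{\left(-1\right) \left(- \frac{1}{4}\right)} + 1 \cdot \frac{1}{3}\right) = - 4 \left(4 \frac{1}{\frac{1}{4}} + \frac{1}{3}\right) = - 4 \left(4 \cdot 4 + \frac{1}{3}\right) = - 4 \left(16 + \frac{1}{3}\right) = \left(-4\right) \frac{49}{3} = - \frac{196}{3}$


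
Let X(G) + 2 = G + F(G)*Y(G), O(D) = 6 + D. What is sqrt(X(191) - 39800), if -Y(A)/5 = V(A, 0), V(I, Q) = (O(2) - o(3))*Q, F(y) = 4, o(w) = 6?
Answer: I*sqrt(39611) ≈ 199.03*I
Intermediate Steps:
V(I, Q) = 2*Q (V(I, Q) = ((6 + 2) - 1*6)*Q = (8 - 6)*Q = 2*Q)
Y(A) = 0 (Y(A) = -10*0 = -5*0 = 0)
X(G) = -2 + G (X(G) = -2 + (G + 4*0) = -2 + (G + 0) = -2 + G)
sqrt(X(191) - 39800) = sqrt((-2 + 191) - 39800) = sqrt(189 - 39800) = sqrt(-39611) = I*sqrt(39611)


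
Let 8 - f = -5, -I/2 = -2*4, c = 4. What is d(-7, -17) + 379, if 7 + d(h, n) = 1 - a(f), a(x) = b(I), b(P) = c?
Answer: 369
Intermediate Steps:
I = 16 (I = -(-4)*4 = -2*(-8) = 16)
f = 13 (f = 8 - 1*(-5) = 8 + 5 = 13)
b(P) = 4
a(x) = 4
d(h, n) = -10 (d(h, n) = -7 + (1 - 1*4) = -7 + (1 - 4) = -7 - 3 = -10)
d(-7, -17) + 379 = -10 + 379 = 369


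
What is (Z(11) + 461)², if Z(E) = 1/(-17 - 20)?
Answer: 290907136/1369 ≈ 2.1250e+5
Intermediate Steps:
Z(E) = -1/37 (Z(E) = 1/(-37) = -1/37)
(Z(11) + 461)² = (-1/37 + 461)² = (17056/37)² = 290907136/1369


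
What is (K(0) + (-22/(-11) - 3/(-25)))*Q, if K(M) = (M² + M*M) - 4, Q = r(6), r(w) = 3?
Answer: -141/25 ≈ -5.6400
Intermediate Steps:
Q = 3
K(M) = -4 + 2*M² (K(M) = (M² + M²) - 4 = 2*M² - 4 = -4 + 2*M²)
(K(0) + (-22/(-11) - 3/(-25)))*Q = ((-4 + 2*0²) + (-22/(-11) - 3/(-25)))*3 = ((-4 + 2*0) + (-22*(-1/11) - 3*(-1/25)))*3 = ((-4 + 0) + (2 + 3/25))*3 = (-4 + 53/25)*3 = -47/25*3 = -141/25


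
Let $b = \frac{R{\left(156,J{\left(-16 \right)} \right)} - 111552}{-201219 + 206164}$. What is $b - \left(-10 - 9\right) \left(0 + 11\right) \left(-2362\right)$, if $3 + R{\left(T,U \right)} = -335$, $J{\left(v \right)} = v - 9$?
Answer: $- \frac{488250140}{989} \approx -4.9368 \cdot 10^{5}$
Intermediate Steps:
$J{\left(v \right)} = -9 + v$ ($J{\left(v \right)} = v - 9 = -9 + v$)
$R{\left(T,U \right)} = -338$ ($R{\left(T,U \right)} = -3 - 335 = -338$)
$b = - \frac{22378}{989}$ ($b = \frac{-338 - 111552}{-201219 + 206164} = - \frac{111890}{4945} = \left(-111890\right) \frac{1}{4945} = - \frac{22378}{989} \approx -22.627$)
$b - \left(-10 - 9\right) \left(0 + 11\right) \left(-2362\right) = - \frac{22378}{989} - \left(-10 - 9\right) \left(0 + 11\right) \left(-2362\right) = - \frac{22378}{989} - \left(-19\right) 11 \left(-2362\right) = - \frac{22378}{989} - \left(-209\right) \left(-2362\right) = - \frac{22378}{989} - 493658 = - \frac{488250140}{989}$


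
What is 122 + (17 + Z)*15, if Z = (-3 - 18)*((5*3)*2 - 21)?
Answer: -2458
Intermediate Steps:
Z = -189 (Z = -21*(15*2 - 21) = -21*(30 - 21) = -21*9 = -189)
122 + (17 + Z)*15 = 122 + (17 - 189)*15 = 122 - 172*15 = 122 - 2580 = -2458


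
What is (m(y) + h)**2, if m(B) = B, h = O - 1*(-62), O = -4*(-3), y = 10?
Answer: 7056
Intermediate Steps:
O = 12
h = 74 (h = 12 - 1*(-62) = 12 + 62 = 74)
(m(y) + h)**2 = (10 + 74)**2 = 84**2 = 7056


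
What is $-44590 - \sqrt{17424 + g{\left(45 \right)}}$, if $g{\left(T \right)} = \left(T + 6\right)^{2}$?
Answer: $-44590 - 15 \sqrt{89} \approx -44732.0$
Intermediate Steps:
$g{\left(T \right)} = \left(6 + T\right)^{2}$
$-44590 - \sqrt{17424 + g{\left(45 \right)}} = -44590 - \sqrt{17424 + \left(6 + 45\right)^{2}} = -44590 - \sqrt{17424 + 51^{2}} = -44590 - \sqrt{17424 + 2601} = -44590 - \sqrt{20025} = -44590 - 15 \sqrt{89}$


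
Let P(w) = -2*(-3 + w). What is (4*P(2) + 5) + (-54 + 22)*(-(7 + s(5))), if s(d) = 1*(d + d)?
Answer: 557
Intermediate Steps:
s(d) = 2*d (s(d) = 1*(2*d) = 2*d)
P(w) = 6 - 2*w
(4*P(2) + 5) + (-54 + 22)*(-(7 + s(5))) = (4*(6 - 2*2) + 5) + (-54 + 22)*(-(7 + 2*5)) = (4*(6 - 4) + 5) - (-32)*(7 + 10) = (4*2 + 5) - (-32)*17 = (8 + 5) - 32*(-17) = 13 + 544 = 557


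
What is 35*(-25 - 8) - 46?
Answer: -1201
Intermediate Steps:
35*(-25 - 8) - 46 = 35*(-33) - 46 = -1155 - 46 = -1201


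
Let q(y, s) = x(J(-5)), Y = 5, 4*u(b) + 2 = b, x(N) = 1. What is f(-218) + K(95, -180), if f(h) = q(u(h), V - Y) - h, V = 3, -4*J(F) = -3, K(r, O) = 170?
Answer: 389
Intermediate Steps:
J(F) = ¾ (J(F) = -¼*(-3) = ¾)
u(b) = -½ + b/4
q(y, s) = 1
f(h) = 1 - h
f(-218) + K(95, -180) = (1 - 1*(-218)) + 170 = (1 + 218) + 170 = 219 + 170 = 389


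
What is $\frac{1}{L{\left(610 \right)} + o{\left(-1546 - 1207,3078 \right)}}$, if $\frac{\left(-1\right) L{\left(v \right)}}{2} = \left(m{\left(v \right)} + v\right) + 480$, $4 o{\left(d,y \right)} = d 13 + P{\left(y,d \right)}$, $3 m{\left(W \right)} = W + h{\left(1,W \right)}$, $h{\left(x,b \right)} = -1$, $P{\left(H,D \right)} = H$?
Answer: $- \frac{4}{43055} \approx -9.2904 \cdot 10^{-5}$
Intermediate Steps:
$m{\left(W \right)} = - \frac{1}{3} + \frac{W}{3}$ ($m{\left(W \right)} = \frac{W - 1}{3} = \frac{-1 + W}{3} = - \frac{1}{3} + \frac{W}{3}$)
$o{\left(d,y \right)} = \frac{y}{4} + \frac{13 d}{4}$ ($o{\left(d,y \right)} = \frac{d 13 + y}{4} = \frac{13 d + y}{4} = \frac{y + 13 d}{4} = \frac{y}{4} + \frac{13 d}{4}$)
$L{\left(v \right)} = - \frac{2878}{3} - \frac{8 v}{3}$ ($L{\left(v \right)} = - 2 \left(\left(\left(- \frac{1}{3} + \frac{v}{3}\right) + v\right) + 480\right) = - 2 \left(\left(- \frac{1}{3} + \frac{4 v}{3}\right) + 480\right) = - 2 \left(\frac{1439}{3} + \frac{4 v}{3}\right) = - \frac{2878}{3} - \frac{8 v}{3}$)
$\frac{1}{L{\left(610 \right)} + o{\left(-1546 - 1207,3078 \right)}} = \frac{1}{\left(- \frac{2878}{3} - \frac{4880}{3}\right) + \left(\frac{1}{4} \cdot 3078 + \frac{13 \left(-1546 - 1207\right)}{4}\right)} = \frac{1}{\left(- \frac{2878}{3} - \frac{4880}{3}\right) + \left(\frac{1539}{2} + \frac{13 \left(-1546 - 1207\right)}{4}\right)} = \frac{1}{-2586 + \left(\frac{1539}{2} + \frac{13}{4} \left(-2753\right)\right)} = \frac{1}{-2586 + \left(\frac{1539}{2} - \frac{35789}{4}\right)} = \frac{1}{-2586 - \frac{32711}{4}} = \frac{1}{- \frac{43055}{4}} = - \frac{4}{43055}$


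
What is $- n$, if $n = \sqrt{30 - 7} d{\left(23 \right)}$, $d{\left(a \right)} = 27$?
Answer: $- 27 \sqrt{23} \approx -129.49$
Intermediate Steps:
$n = 27 \sqrt{23}$ ($n = \sqrt{30 - 7} \cdot 27 = \sqrt{23} \cdot 27 = 27 \sqrt{23} \approx 129.49$)
$- n = - 27 \sqrt{23}$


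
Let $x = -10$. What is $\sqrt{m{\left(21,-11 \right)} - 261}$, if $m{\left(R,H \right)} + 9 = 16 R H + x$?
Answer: $2 i \sqrt{994} \approx 63.056 i$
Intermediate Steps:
$m{\left(R,H \right)} = -19 + 16 H R$ ($m{\left(R,H \right)} = -9 + \left(16 R H - 10\right) = -9 + \left(16 H R - 10\right) = -9 + \left(-10 + 16 H R\right) = -19 + 16 H R$)
$\sqrt{m{\left(21,-11 \right)} - 261} = \sqrt{\left(-19 + 16 \left(-11\right) 21\right) - 261} = \sqrt{\left(-19 - 3696\right) - 261} = \sqrt{-3715 - 261} = \sqrt{-3976} = 2 i \sqrt{994}$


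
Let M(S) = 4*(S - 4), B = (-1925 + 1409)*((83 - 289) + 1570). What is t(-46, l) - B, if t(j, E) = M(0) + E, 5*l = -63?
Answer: 3518977/5 ≈ 7.0380e+5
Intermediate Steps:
l = -63/5 (l = (⅕)*(-63) = -63/5 ≈ -12.600)
B = -703824 (B = -516*(-206 + 1570) = -516*1364 = -703824)
M(S) = -16 + 4*S (M(S) = 4*(-4 + S) = -16 + 4*S)
t(j, E) = -16 + E (t(j, E) = (-16 + 4*0) + E = (-16 + 0) + E = -16 + E)
t(-46, l) - B = (-16 - 63/5) - 1*(-703824) = -143/5 + 703824 = 3518977/5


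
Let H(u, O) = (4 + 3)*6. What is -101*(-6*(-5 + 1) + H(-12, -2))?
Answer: -6666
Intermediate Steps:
H(u, O) = 42 (H(u, O) = 7*6 = 42)
-101*(-6*(-5 + 1) + H(-12, -2)) = -101*(-6*(-5 + 1) + 42) = -101*(-6*(-4) + 42) = -101*(24 + 42) = -101*66 = -6666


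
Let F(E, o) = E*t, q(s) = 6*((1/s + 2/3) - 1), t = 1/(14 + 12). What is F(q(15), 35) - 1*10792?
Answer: -701484/65 ≈ -10792.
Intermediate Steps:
t = 1/26 ≈ 0.038462
q(s) = -2 + 6/s (q(s) = 6*((1/s + 2*(⅓)) - 1) = 6*((1/s + ⅔) - 1) = 6*((⅔ + 1/s) - 1) = 6*(-⅓ + 1/s) = -2 + 6/s)
F(E, o) = E/26 (F(E, o) = E*(1/26) = E/26)
F(q(15), 35) - 1*10792 = (-2 + 6/15)/26 - 1*10792 = (-2 + 6*(1/15))/26 - 10792 = (-2 + ⅖)/26 - 10792 = (1/26)*(-8/5) - 10792 = -4/65 - 10792 = -701484/65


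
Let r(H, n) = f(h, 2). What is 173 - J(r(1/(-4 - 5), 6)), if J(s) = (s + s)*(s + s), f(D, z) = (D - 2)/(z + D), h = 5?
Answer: 8441/49 ≈ 172.27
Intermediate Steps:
f(D, z) = (-2 + D)/(D + z)
r(H, n) = 3/7 (r(H, n) = (-2 + 5)/(5 + 2) = 3/7)
J(s) = 4*s² (J(s) = (2*s)*(2*s) = 4*s²)
173 - J(r(1/(-4 - 5), 6)) = 173 - 4*(3/7)² = 173 - 4*9/49 = 173 - 1*36/49 = 173 - 36/49 = 8441/49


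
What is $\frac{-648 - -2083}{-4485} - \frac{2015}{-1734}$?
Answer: $\frac{145533}{172822} \approx 0.8421$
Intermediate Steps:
$\frac{-648 - -2083}{-4485} - \frac{2015}{-1734} = \left(-648 + 2083\right) \left(- \frac{1}{4485}\right) - - \frac{2015}{1734} = 1435 \left(- \frac{1}{4485}\right) + \frac{2015}{1734} = - \frac{287}{897} + \frac{2015}{1734} = \frac{145533}{172822}$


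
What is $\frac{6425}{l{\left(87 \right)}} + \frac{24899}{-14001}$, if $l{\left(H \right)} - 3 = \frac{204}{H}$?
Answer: $\frac{520975396}{434031} \approx 1200.3$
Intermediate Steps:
$l{\left(H \right)} = 3 + \frac{204}{H}$
$\frac{6425}{l{\left(87 \right)}} + \frac{24899}{-14001} = \frac{6425}{3 + \frac{204}{87}} + \frac{24899}{-14001} = \frac{6425}{3 + 204 \cdot \frac{1}{87}} + 24899 \left(- \frac{1}{14001}\right) = \frac{6425}{3 + \frac{68}{29}} - \frac{24899}{14001} = \frac{6425}{\frac{155}{29}} - \frac{24899}{14001} = 6425 \cdot \frac{29}{155} - \frac{24899}{14001} = \frac{37265}{31} - \frac{24899}{14001} = \frac{520975396}{434031}$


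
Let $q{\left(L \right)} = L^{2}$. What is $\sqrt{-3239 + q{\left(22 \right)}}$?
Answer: $i \sqrt{2755} \approx 52.488 i$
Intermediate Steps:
$\sqrt{-3239 + q{\left(22 \right)}} = \sqrt{-3239 + 22^{2}} = \sqrt{-3239 + 484} = \sqrt{-2755} = i \sqrt{2755}$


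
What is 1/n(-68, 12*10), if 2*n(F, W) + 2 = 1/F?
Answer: -136/137 ≈ -0.99270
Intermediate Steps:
n(F, W) = -1 + 1/(2*F)
1/n(-68, 12*10) = 1/((½ - 1*(-68))/(-68)) = 1/(-(½ + 68)/68) = 1/(-1/68*137/2) = 1/(-137/136) = -136/137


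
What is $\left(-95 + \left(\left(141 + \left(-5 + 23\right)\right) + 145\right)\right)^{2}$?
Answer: $43681$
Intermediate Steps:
$\left(-95 + \left(\left(141 + \left(-5 + 23\right)\right) + 145\right)\right)^{2} = \left(-95 + \left(\left(141 + 18\right) + 145\right)\right)^{2} = \left(-95 + \left(159 + 145\right)\right)^{2} = \left(-95 + 304\right)^{2} = 209^{2} = 43681$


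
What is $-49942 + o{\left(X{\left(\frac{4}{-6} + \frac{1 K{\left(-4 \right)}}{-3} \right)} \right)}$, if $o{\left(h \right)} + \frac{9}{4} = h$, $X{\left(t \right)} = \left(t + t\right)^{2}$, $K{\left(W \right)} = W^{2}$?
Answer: $- \frac{199201}{4} \approx -49800.0$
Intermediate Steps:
$X{\left(t \right)} = 4 t^{2}$ ($X{\left(t \right)} = \left(2 t\right)^{2} = 4 t^{2}$)
$o{\left(h \right)} = - \frac{9}{4} + h$
$-49942 + o{\left(X{\left(\frac{4}{-6} + \frac{1 K{\left(-4 \right)}}{-3} \right)} \right)} = -49942 - \left(\frac{9}{4} - 4 \left(\frac{4}{-6} + \frac{1 \left(-4\right)^{2}}{-3}\right)^{2}\right) = -49942 - \left(\frac{9}{4} - 4 \left(4 \left(- \frac{1}{6}\right) + 1 \cdot 16 \left(- \frac{1}{3}\right)\right)^{2}\right) = -49942 - \left(\frac{9}{4} - 4 \left(- \frac{2}{3} + 16 \left(- \frac{1}{3}\right)\right)^{2}\right) = -49942 - \left(\frac{9}{4} - 4 \left(- \frac{2}{3} - \frac{16}{3}\right)^{2}\right) = -49942 - \left(\frac{9}{4} - 4 \left(-6\right)^{2}\right) = -49942 + \left(- \frac{9}{4} + 4 \cdot 36\right) = -49942 + \left(- \frac{9}{4} + 144\right) = -49942 + \frac{567}{4} = - \frac{199201}{4}$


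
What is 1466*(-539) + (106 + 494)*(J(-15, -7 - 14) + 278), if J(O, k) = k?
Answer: -635974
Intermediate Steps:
1466*(-539) + (106 + 494)*(J(-15, -7 - 14) + 278) = 1466*(-539) + (106 + 494)*((-7 - 14) + 278) = -790174 + 600*(-21 + 278) = -790174 + 600*257 = -790174 + 154200 = -635974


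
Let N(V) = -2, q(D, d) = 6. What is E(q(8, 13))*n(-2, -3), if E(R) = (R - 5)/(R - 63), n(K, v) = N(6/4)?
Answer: 2/57 ≈ 0.035088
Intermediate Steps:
n(K, v) = -2
E(R) = (-5 + R)/(-63 + R)
E(q(8, 13))*n(-2, -3) = ((-5 + 6)/(-63 + 6))*(-2) = (1/(-57))*(-2) = -1/57*1*(-2) = -1/57*(-2) = 2/57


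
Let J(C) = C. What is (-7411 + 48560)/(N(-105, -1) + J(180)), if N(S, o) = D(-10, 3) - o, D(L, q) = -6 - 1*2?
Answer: 41149/173 ≈ 237.86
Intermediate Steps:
D(L, q) = -8 (D(L, q) = -6 - 2 = -8)
N(S, o) = -8 - o
(-7411 + 48560)/(N(-105, -1) + J(180)) = (-7411 + 48560)/((-8 - 1*(-1)) + 180) = 41149/((-8 + 1) + 180) = 41149/(-7 + 180) = 41149/173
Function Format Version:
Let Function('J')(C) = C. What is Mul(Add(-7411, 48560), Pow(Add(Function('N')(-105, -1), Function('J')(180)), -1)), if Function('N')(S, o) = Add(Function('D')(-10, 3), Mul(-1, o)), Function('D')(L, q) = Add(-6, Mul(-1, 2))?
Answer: Rational(41149, 173) ≈ 237.86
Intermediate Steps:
Function('D')(L, q) = -8 (Function('D')(L, q) = Add(-6, -2) = -8)
Function('N')(S, o) = Add(-8, Mul(-1, o))
Mul(Add(-7411, 48560), Pow(Add(Function('N')(-105, -1), Function('J')(180)), -1)) = Mul(Add(-7411, 48560), Pow(Add(Add(-8, Mul(-1, -1)), 180), -1)) = Mul(41149, Pow(Add(Add(-8, 1), 180), -1)) = Mul(41149, Pow(Add(-7, 180), -1)) = Mul(41149, Pow(173, -1)) = Mul(41149, Rational(1, 173)) = Rational(41149, 173)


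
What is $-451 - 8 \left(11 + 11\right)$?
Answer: $-627$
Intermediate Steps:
$-451 - 8 \left(11 + 11\right) = -451 - 8 \cdot 22 = -451 - 176 = -627$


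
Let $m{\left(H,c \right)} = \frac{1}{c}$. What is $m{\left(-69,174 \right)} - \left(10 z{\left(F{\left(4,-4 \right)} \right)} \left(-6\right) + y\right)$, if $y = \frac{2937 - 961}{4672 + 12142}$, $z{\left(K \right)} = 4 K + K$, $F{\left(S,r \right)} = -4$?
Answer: $- \frac{1755545105}{1462818} \approx -1200.1$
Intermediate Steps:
$z{\left(K \right)} = 5 K$
$y = \frac{988}{8407}$ ($y = \frac{1976}{16814} = 1976 \cdot \frac{1}{16814} = \frac{988}{8407} \approx 0.11752$)
$m{\left(-69,174 \right)} - \left(10 z{\left(F{\left(4,-4 \right)} \right)} \left(-6\right) + y\right) = \frac{1}{174} - \left(10 \cdot 5 \left(-4\right) \left(-6\right) + \frac{988}{8407}\right) = \frac{1}{174} - \left(10 \left(-20\right) \left(-6\right) + \frac{988}{8407}\right) = \frac{1}{174} - \left(\left(-200\right) \left(-6\right) + \frac{988}{8407}\right) = \frac{1}{174} - \left(1200 + \frac{988}{8407}\right) = \frac{1}{174} - \frac{10089388}{8407} = - \frac{1755545105}{1462818}$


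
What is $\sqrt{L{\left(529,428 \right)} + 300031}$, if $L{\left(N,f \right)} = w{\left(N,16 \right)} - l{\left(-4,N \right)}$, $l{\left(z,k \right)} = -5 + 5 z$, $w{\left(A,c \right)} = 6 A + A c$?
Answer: $\sqrt{311694} \approx 558.3$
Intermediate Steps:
$L{\left(N,f \right)} = 25 + 22 N$ ($L{\left(N,f \right)} = N \left(6 + 16\right) - \left(-5 + 5 \left(-4\right)\right) = N 22 - \left(-5 - 20\right) = 22 N - -25 = 22 N + 25 = 25 + 22 N$)
$\sqrt{L{\left(529,428 \right)} + 300031} = \sqrt{\left(25 + 22 \cdot 529\right) + 300031} = \sqrt{\left(25 + 11638\right) + 300031} = \sqrt{11663 + 300031} = \sqrt{311694}$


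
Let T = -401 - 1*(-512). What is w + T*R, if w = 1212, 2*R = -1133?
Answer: -123339/2 ≈ -61670.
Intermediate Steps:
R = -1133/2 (R = (1/2)*(-1133) = -1133/2 ≈ -566.50)
T = 111 (T = -401 + 512 = 111)
w + T*R = 1212 + 111*(-1133/2) = 1212 - 125763/2 = -123339/2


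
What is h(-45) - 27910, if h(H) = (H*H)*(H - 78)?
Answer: -276985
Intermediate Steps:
h(H) = H²*(-78 + H)
h(-45) - 27910 = (-45)²*(-78 - 45) - 27910 = 2025*(-123) - 27910 = -249075 - 27910 = -276985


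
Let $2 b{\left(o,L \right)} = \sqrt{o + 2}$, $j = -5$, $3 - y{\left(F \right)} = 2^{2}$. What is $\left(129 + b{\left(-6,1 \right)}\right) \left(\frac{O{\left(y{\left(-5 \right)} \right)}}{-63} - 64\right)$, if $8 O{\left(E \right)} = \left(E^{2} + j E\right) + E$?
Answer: $- \frac{1387223}{168} - \frac{32261 i}{504} \approx -8257.3 - 64.01 i$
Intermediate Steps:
$y{\left(F \right)} = -1$ ($y{\left(F \right)} = 3 - 2^{2} = 3 - 4 = -1$)
$b{\left(o,L \right)} = \frac{\sqrt{2 + o}}{2}$ ($b{\left(o,L \right)} = \frac{\sqrt{o + 2}}{2} = \frac{\sqrt{2 + o}}{2}$)
$O{\left(E \right)} = - \frac{E}{2} + \frac{E^{2}}{8}$ ($O{\left(E \right)} = \frac{\left(E^{2} - 5 E\right) + E}{8} = \frac{E^{2} - 4 E}{8} = - \frac{E}{2} + \frac{E^{2}}{8}$)
$\left(129 + b{\left(-6,1 \right)}\right) \left(\frac{O{\left(y{\left(-5 \right)} \right)}}{-63} - 64\right) = \left(129 + \frac{\sqrt{2 - 6}}{2}\right) \left(\frac{\frac{1}{8} \left(-1\right) \left(-4 - 1\right)}{-63} - 64\right) = \left(129 + \frac{\sqrt{-4}}{2}\right) \left(\frac{1}{8} \left(-1\right) \left(-5\right) \left(- \frac{1}{63}\right) - 64\right) = \left(129 + \frac{2 i}{2}\right) \left(\frac{5}{8} \left(- \frac{1}{63}\right) - 64\right) = \left(129 + i\right) \left(- \frac{5}{504} - 64\right) = \left(129 + i\right) \left(- \frac{32261}{504}\right) = - \frac{1387223}{168} - \frac{32261 i}{504}$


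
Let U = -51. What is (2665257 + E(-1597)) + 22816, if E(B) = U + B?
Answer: 2686425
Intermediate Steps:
E(B) = -51 + B
(2665257 + E(-1597)) + 22816 = (2665257 + (-51 - 1597)) + 22816 = (2665257 - 1648) + 22816 = 2663609 + 22816 = 2686425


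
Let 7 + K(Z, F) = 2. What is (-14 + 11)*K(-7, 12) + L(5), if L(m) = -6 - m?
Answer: 4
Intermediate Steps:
K(Z, F) = -5 (K(Z, F) = -7 + 2 = -5)
(-14 + 11)*K(-7, 12) + L(5) = (-14 + 11)*(-5) + (-6 - 1*5) = -3*(-5) + (-6 - 5) = 15 - 11 = 4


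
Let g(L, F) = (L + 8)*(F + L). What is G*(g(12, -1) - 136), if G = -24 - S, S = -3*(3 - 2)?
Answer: -1764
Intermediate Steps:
g(L, F) = (8 + L)*(F + L)
S = -3 (S = -3*1 = -3)
G = -21 (G = -24 - 1*(-3) = -24 + 3 = -21)
G*(g(12, -1) - 136) = -21*((12² + 8*(-1) + 8*12 - 1*12) - 136) = -21*((144 - 8 + 96 - 12) - 136) = -21*(220 - 136) = -21*84 = -1764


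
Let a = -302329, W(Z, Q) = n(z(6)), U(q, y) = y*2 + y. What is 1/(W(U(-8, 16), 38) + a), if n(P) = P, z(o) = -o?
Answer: -1/302335 ≈ -3.3076e-6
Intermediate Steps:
U(q, y) = 3*y (U(q, y) = 2*y + y = 3*y)
W(Z, Q) = -6 (W(Z, Q) = -1*6 = -6)
1/(W(U(-8, 16), 38) + a) = 1/(-6 - 302329) = 1/(-302335) = -1/302335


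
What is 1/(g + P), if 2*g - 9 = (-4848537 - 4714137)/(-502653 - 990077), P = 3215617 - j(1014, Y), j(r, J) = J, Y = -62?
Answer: 746365/2400076006146 ≈ 3.1098e-7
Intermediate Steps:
P = 3215679 (P = 3215617 - 1*(-62) = 3215617 + 62 = 3215679)
g = 5749311/746365 (g = 9/2 + ((-4848537 - 4714137)/(-502653 - 990077))/2 = 9/2 + (-9562674/(-1492730))/2 = 9/2 + (-9562674*(-1/1492730))/2 = 9/2 + (1/2)*(4781337/746365) = 9/2 + 4781337/1492730 = 5749311/746365 ≈ 7.7031)
1/(g + P) = 1/(5749311/746365 + 3215679) = 1/(2400076006146/746365) = 746365/2400076006146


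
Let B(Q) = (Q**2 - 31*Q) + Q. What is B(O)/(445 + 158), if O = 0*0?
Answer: 0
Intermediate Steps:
O = 0
B(Q) = Q**2 - 30*Q
B(O)/(445 + 158) = (0*(-30 + 0))/(445 + 158) = (0*(-30))/603 = 0*(1/603) = 0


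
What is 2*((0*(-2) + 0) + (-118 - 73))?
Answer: -382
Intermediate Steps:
2*((0*(-2) + 0) + (-118 - 73)) = 2*((0 + 0) - 191) = 2*(0 - 191) = 2*(-191) = -382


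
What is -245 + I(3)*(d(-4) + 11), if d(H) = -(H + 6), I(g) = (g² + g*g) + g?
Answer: -56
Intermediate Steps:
I(g) = g + 2*g² (I(g) = (g² + g²) + g = 2*g² + g = g + 2*g²)
d(H) = -6 - H (d(H) = -(6 + H) = -6 - H)
-245 + I(3)*(d(-4) + 11) = -245 + (3*(1 + 2*3))*((-6 - 1*(-4)) + 11) = -245 + (3*(1 + 6))*((-6 + 4) + 11) = -245 + (3*7)*(-2 + 11) = -245 + 21*9 = -245 + 189 = -56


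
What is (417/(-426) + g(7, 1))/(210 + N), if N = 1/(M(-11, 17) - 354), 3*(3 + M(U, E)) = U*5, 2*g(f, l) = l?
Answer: -38284/16788447 ≈ -0.0022804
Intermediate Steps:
g(f, l) = l/2
M(U, E) = -3 + 5*U/3 (M(U, E) = -3 + (U*5)/3 = -3 + (5*U)/3 = -3 + 5*U/3)
N = -3/1126 (N = 1/((-3 + (5/3)*(-11)) - 354) = 1/((-3 - 55/3) - 354) = 1/(-64/3 - 354) = 1/(-1126/3) = -3/1126 ≈ -0.0026643)
(417/(-426) + g(7, 1))/(210 + N) = (417/(-426) + (½)*1)/(210 - 3/1126) = (417*(-1/426) + ½)/(236457/1126) = (-139/142 + ½)*(1126/236457) = -34/71*1126/236457 = -38284/16788447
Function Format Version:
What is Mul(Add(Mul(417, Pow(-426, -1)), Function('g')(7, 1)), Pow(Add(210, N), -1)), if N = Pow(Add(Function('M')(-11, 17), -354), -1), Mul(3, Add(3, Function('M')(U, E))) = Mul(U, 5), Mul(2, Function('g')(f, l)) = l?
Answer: Rational(-38284, 16788447) ≈ -0.0022804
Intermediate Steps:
Function('g')(f, l) = Mul(Rational(1, 2), l)
Function('M')(U, E) = Add(-3, Mul(Rational(5, 3), U)) (Function('M')(U, E) = Add(-3, Mul(Rational(1, 3), Mul(U, 5))) = Add(-3, Mul(Rational(1, 3), Mul(5, U))) = Add(-3, Mul(Rational(5, 3), U)))
N = Rational(-3, 1126) (N = Pow(Add(Add(-3, Mul(Rational(5, 3), -11)), -354), -1) = Pow(Add(Add(-3, Rational(-55, 3)), -354), -1) = Pow(Add(Rational(-64, 3), -354), -1) = Pow(Rational(-1126, 3), -1) = Rational(-3, 1126) ≈ -0.0026643)
Mul(Add(Mul(417, Pow(-426, -1)), Function('g')(7, 1)), Pow(Add(210, N), -1)) = Mul(Add(Mul(417, Pow(-426, -1)), Mul(Rational(1, 2), 1)), Pow(Add(210, Rational(-3, 1126)), -1)) = Mul(Add(Mul(417, Rational(-1, 426)), Rational(1, 2)), Pow(Rational(236457, 1126), -1)) = Mul(Add(Rational(-139, 142), Rational(1, 2)), Rational(1126, 236457)) = Mul(Rational(-34, 71), Rational(1126, 236457)) = Rational(-38284, 16788447)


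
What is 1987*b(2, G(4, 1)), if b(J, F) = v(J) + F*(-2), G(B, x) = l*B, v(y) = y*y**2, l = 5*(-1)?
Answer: 95376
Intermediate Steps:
l = -5
v(y) = y**3
G(B, x) = -5*B
b(J, F) = J**3 - 2*F (b(J, F) = J**3 + F*(-2) = J**3 - 2*F)
1987*b(2, G(4, 1)) = 1987*(2**3 - (-10)*4) = 1987*(8 - 2*(-20)) = 1987*(8 + 40) = 1987*48 = 95376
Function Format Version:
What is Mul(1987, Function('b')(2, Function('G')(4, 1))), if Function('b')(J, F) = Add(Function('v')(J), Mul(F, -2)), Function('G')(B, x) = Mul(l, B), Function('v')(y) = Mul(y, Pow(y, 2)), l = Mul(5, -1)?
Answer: 95376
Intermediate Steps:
l = -5
Function('v')(y) = Pow(y, 3)
Function('G')(B, x) = Mul(-5, B)
Function('b')(J, F) = Add(Pow(J, 3), Mul(-2, F)) (Function('b')(J, F) = Add(Pow(J, 3), Mul(F, -2)) = Add(Pow(J, 3), Mul(-2, F)))
Mul(1987, Function('b')(2, Function('G')(4, 1))) = Mul(1987, Add(Pow(2, 3), Mul(-2, Mul(-5, 4)))) = Mul(1987, Add(8, Mul(-2, -20))) = Mul(1987, Add(8, 40)) = Mul(1987, 48) = 95376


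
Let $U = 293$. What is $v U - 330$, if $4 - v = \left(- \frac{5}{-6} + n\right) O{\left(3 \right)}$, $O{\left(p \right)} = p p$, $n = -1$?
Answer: $\frac{2563}{2} \approx 1281.5$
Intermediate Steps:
$O{\left(p \right)} = p^{2}$
$v = \frac{11}{2}$ ($v = 4 - \left(- \frac{5}{-6} - 1\right) 3^{2} = 4 - \left(\left(-5\right) \left(- \frac{1}{6}\right) - 1\right) 9 = 4 - \left(\frac{5}{6} - 1\right) 9 = 4 - \left(- \frac{1}{6}\right) 9 = 4 - - \frac{3}{2} = 4 + \frac{3}{2} = \frac{11}{2} \approx 5.5$)
$v U - 330 = \frac{11}{2} \cdot 293 - 330 = \frac{3223}{2} - 330 = \frac{2563}{2}$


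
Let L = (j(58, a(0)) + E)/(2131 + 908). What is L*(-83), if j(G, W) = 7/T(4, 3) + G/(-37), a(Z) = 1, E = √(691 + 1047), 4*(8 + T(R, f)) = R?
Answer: 7885/112443 - 83*√1738/3039 ≈ -1.0685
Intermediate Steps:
T(R, f) = -8 + R/4
E = √1738 ≈ 41.689
j(G, W) = -1 - G/37 (j(G, W) = 7/(-8 + (¼)*4) + G/(-37) = 7/(-8 + 1) + G*(-1/37) = 7/(-7) - G/37 = 7*(-⅐) - G/37 = -1 - G/37)
L = -95/112443 + √1738/3039 (L = ((-1 - 1/37*58) + √1738)/(2131 + 908) = ((-1 - 58/37) + √1738)/3039 = (-95/37 + √1738)*(1/3039) = -95/112443 + √1738/3039 ≈ 0.012873)
L*(-83) = (-95/112443 + √1738/3039)*(-83) = 7885/112443 - 83*√1738/3039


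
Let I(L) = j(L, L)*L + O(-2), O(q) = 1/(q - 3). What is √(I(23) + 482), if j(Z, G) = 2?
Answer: √13195/5 ≈ 22.974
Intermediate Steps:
O(q) = 1/(-3 + q)
I(L) = -⅕ + 2*L (I(L) = 2*L + 1/(-3 - 2) = 2*L + 1/(-5) = 2*L - ⅕ = -⅕ + 2*L)
√(I(23) + 482) = √((-⅕ + 2*23) + 482) = √((-⅕ + 46) + 482) = √(229/5 + 482) = √(2639/5) = √13195/5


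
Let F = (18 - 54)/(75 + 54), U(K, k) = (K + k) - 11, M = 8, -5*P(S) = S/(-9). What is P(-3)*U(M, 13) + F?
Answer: -122/129 ≈ -0.94574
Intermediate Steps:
P(S) = S/45 (P(S) = -S/(5*(-9)) = -S*(-1)/(5*9) = -(-1)*S/45 = S/45)
U(K, k) = -11 + K + k
F = -12/43 (F = -36/129 = -36*1/129 = -12/43 ≈ -0.27907)
P(-3)*U(M, 13) + F = ((1/45)*(-3))*(-11 + 8 + 13) - 12/43 = -1/15*10 - 12/43 = -⅔ - 12/43 = -122/129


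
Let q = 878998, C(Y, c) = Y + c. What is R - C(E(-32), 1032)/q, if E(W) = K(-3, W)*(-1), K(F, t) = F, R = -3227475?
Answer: -2836944071085/878998 ≈ -3.2275e+6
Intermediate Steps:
E(W) = 3 (E(W) = -3*(-1) = 3)
R - C(E(-32), 1032)/q = -3227475 - (3 + 1032)/878998 = -3227475 - 1035/878998 = -2836944071085/878998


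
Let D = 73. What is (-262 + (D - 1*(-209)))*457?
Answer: 9140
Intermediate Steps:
(-262 + (D - 1*(-209)))*457 = (-262 + (73 - 1*(-209)))*457 = (-262 + (73 + 209))*457 = (-262 + 282)*457 = 20*457 = 9140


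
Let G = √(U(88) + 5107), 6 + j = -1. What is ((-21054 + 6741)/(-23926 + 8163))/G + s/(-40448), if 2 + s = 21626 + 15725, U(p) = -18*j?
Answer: -37349/40448 + 14313*√5233/82487779 ≈ -0.91083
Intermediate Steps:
j = -7 (j = -6 - 1 = -7)
U(p) = 126 (U(p) = -18*(-7) = 126)
s = 37349 (s = -2 + (21626 + 15725) = -2 + 37351 = 37349)
G = √5233 (G = √(126 + 5107) = √5233 ≈ 72.339)
((-21054 + 6741)/(-23926 + 8163))/G + s/(-40448) = ((-21054 + 6741)/(-23926 + 8163))/(√5233) + 37349/(-40448) = (-14313/(-15763))*(√5233/5233) + 37349*(-1/40448) = (-14313*(-1/15763))*(√5233/5233) - 37349/40448 = 14313*(√5233/5233)/15763 - 37349/40448 = 14313*√5233/82487779 - 37349/40448 = -37349/40448 + 14313*√5233/82487779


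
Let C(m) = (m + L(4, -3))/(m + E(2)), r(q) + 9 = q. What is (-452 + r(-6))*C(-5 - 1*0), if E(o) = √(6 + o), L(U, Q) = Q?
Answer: -18680/17 - 7472*√2/17 ≈ -1720.4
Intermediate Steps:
r(q) = -9 + q
C(m) = (-3 + m)/(m + 2*√2) (C(m) = (m - 3)/(m + √(6 + 2)) = (-3 + m)/(m + √8) = (-3 + m)/(m + 2*√2))
(-452 + r(-6))*C(-5 - 1*0) = (-452 + (-9 - 6))*((-3 + (-5 - 1*0))/((-5 - 1*0) + 2*√2)) = (-452 - 15)*((-3 + (-5 + 0))/((-5 + 0) + 2*√2)) = -467*(-3 - 5)/(-5 + 2*√2) = -467*(-8)/(-5 + 2*√2) = -(-3736)/(-5 + 2*√2) = 3736/(-5 + 2*√2)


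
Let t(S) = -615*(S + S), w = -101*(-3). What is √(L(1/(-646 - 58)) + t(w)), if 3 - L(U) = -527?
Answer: 8*I*√5815 ≈ 610.05*I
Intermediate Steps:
L(U) = 530 (L(U) = 3 - 1*(-527) = 3 + 527 = 530)
w = 303
t(S) = -1230*S
√(L(1/(-646 - 58)) + t(w)) = √(530 - 1230*303) = √(530 - 372690) = √(-372160) = 8*I*√5815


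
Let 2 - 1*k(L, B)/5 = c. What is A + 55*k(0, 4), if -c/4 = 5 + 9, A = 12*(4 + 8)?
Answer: 16094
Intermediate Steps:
A = 144 (A = 12*12 = 144)
c = -56 (c = -4*(5 + 9) = -4*14 = -56)
k(L, B) = 290 (k(L, B) = 10 - 5*(-56) = 10 + 280 = 290)
A + 55*k(0, 4) = 144 + 55*290 = 144 + 15950 = 16094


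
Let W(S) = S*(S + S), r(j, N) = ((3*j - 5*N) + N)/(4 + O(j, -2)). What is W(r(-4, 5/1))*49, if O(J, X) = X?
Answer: 25088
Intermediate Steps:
r(j, N) = -2*N + 3*j/2 (r(j, N) = ((3*j - 5*N) + N)/(4 - 2) = ((-5*N + 3*j) + N)/2 = (-4*N + 3*j)*(½) = -2*N + 3*j/2)
W(S) = 2*S² (W(S) = S*(2*S) = 2*S²)
W(r(-4, 5/1))*49 = (2*(-10/1 + (3/2)*(-4))²)*49 = (2*(-10 - 6)²)*49 = (2*(-16)²)*49 = (2*256)*49 = 512*49 = 25088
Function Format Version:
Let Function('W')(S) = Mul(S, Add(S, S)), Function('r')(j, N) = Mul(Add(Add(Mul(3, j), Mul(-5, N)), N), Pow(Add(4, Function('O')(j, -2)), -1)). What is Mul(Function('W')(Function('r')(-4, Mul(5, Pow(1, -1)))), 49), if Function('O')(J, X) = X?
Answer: 25088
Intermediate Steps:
Function('r')(j, N) = Add(Mul(-2, N), Mul(Rational(3, 2), j)) (Function('r')(j, N) = Mul(Add(Add(Mul(3, j), Mul(-5, N)), N), Pow(Add(4, -2), -1)) = Mul(Add(Add(Mul(-5, N), Mul(3, j)), N), Pow(2, -1)) = Mul(Add(Mul(-4, N), Mul(3, j)), Rational(1, 2)) = Add(Mul(-2, N), Mul(Rational(3, 2), j)))
Function('W')(S) = Mul(2, Pow(S, 2)) (Function('W')(S) = Mul(S, Mul(2, S)) = Mul(2, Pow(S, 2)))
Mul(Function('W')(Function('r')(-4, Mul(5, Pow(1, -1)))), 49) = Mul(Mul(2, Pow(Add(Mul(-2, Mul(5, Pow(1, -1))), Mul(Rational(3, 2), -4)), 2)), 49) = Mul(Mul(2, Pow(Add(Mul(-2, Mul(5, 1)), -6), 2)), 49) = Mul(Mul(2, Pow(Add(Mul(-2, 5), -6), 2)), 49) = Mul(Mul(2, Pow(Add(-10, -6), 2)), 49) = Mul(Mul(2, Pow(-16, 2)), 49) = Mul(Mul(2, 256), 49) = Mul(512, 49) = 25088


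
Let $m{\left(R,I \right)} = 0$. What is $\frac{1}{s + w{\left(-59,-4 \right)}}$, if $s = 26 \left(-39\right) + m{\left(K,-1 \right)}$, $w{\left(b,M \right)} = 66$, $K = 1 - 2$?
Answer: $- \frac{1}{948} \approx -0.0010549$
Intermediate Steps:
$K = -1$ ($K = 1 - 2 = -1$)
$s = -1014$ ($s = 26 \left(-39\right) + 0 = -1014 + 0 = -1014$)
$\frac{1}{s + w{\left(-59,-4 \right)}} = \frac{1}{-1014 + 66} = \frac{1}{-948} = - \frac{1}{948}$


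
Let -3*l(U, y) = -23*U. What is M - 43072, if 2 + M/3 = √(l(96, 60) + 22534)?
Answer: -43078 + 3*√23270 ≈ -42620.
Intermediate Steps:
l(U, y) = 23*U/3 (l(U, y) = -(-23)*U/3 = 23*U/3)
M = -6 + 3*√23270 (M = -6 + 3*√((23/3)*96 + 22534) = -6 + 3*√(736 + 22534) = -6 + 3*√23270 ≈ 451.64)
M - 43072 = (-6 + 3*√23270) - 43072 = -43078 + 3*√23270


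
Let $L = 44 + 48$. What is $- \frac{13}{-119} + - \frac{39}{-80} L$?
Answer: $\frac{107003}{2380} \approx 44.959$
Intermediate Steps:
$L = 92$
$- \frac{13}{-119} + - \frac{39}{-80} L = - \frac{13}{-119} + - \frac{39}{-80} \cdot 92 = \left(-13\right) \left(- \frac{1}{119}\right) + \left(-39\right) \left(- \frac{1}{80}\right) 92 = \frac{13}{119} + \frac{39}{80} \cdot 92 = \frac{13}{119} + \frac{897}{20} = \frac{107003}{2380}$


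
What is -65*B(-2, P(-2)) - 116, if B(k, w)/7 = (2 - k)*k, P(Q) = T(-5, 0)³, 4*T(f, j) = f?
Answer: 3524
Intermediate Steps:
T(f, j) = f/4
P(Q) = -125/64 (P(Q) = ((¼)*(-5))³ = (-5/4)³ = -125/64)
B(k, w) = 7*k*(2 - k) (B(k, w) = 7*((2 - k)*k) = 7*(k*(2 - k)) = 7*k*(2 - k))
-65*B(-2, P(-2)) - 116 = -455*(-2)*(2 - 1*(-2)) - 116 = -455*(-2)*(2 + 2) - 116 = -455*(-2)*4 - 116 = -65*(-56) - 116 = 3640 - 116 = 3524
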